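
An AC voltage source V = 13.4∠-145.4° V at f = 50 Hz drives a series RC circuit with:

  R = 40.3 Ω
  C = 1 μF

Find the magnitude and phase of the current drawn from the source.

Step 1 — Angular frequency: ω = 2π·f = 2π·50 = 314.2 rad/s.
Step 2 — Component impedances:
  R: Z = R = 40.3 Ω
  C: Z = 1/(jωC) = -j/(ω·C) = 0 - j3183 Ω
Step 3 — Series combination: Z_total = R + C = 40.3 - j3183 Ω = 3183∠-89.3° Ω.
Step 4 — Source phasor: V = 13.4∠-145.4° V = -11.03 - j7.609 V.
Step 5 — Ohm's law: I = V / Z_total = (-11.03 - j7.609) / (40.3 - j3183) = 0.002346 - j0.003495 A.
Step 6 — Convert to polar: |I| = 0.004209 A, ∠I = -56.1°.

I = 0.004209∠-56.1° A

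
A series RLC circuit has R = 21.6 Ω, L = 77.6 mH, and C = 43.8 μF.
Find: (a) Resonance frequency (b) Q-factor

Step 1 — Resonance condition Im(Z)=0 gives ω₀ = 1/√(LC).
Step 2 — ω₀ = 1/√(0.0776·4.38e-05) = 542.4 rad/s.
Step 3 — f₀ = ω₀/(2π) = 86.33 Hz.
Step 4 — Series Q: Q = ω₀L/R = 542.4·0.0776/21.6 = 1.949.

(a) f₀ = 86.33 Hz  (b) Q = 1.949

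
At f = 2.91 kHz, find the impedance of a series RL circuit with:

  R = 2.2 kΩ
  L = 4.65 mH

Step 1 — Angular frequency: ω = 2π·f = 2π·2910 = 1.828e+04 rad/s.
Step 2 — Component impedances:
  R: Z = R = 2200 Ω
  L: Z = jωL = j·1.828e+04·0.00465 = 0 + j85.02 Ω
Step 3 — Series combination: Z_total = R + L = 2200 + j85.02 Ω = 2202∠2.2° Ω.

Z = 2200 + j85.02 Ω = 2202∠2.2° Ω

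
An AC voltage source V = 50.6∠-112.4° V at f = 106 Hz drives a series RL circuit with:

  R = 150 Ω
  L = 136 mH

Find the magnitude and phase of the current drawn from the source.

Step 1 — Angular frequency: ω = 2π·f = 2π·106 = 666 rad/s.
Step 2 — Component impedances:
  R: Z = R = 150 Ω
  L: Z = jωL = j·666·0.136 = 0 + j90.58 Ω
Step 3 — Series combination: Z_total = R + L = 150 + j90.58 Ω = 175.2∠31.1° Ω.
Step 4 — Source phasor: V = 50.6∠-112.4° V = -19.28 - j46.78 V.
Step 5 — Ohm's law: I = V / Z_total = (-19.28 - j46.78) / (150 + j90.58) = -0.2322 - j0.1717 A.
Step 6 — Convert to polar: |I| = 0.2888 A, ∠I = -143.5°.

I = 0.2888∠-143.5° A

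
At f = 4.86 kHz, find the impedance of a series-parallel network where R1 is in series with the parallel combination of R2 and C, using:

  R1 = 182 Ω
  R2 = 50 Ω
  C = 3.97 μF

Step 1 — Angular frequency: ω = 2π·f = 2π·4860 = 3.054e+04 rad/s.
Step 2 — Component impedances:
  R1: Z = R = 182 Ω
  R2: Z = R = 50 Ω
  C: Z = 1/(jωC) = -j/(ω·C) = 0 - j8.249 Ω
Step 3 — Parallel branch: R2 || C = 1/(1/R2 + 1/C) = 1.325 - j8.03 Ω.
Step 4 — Series with R1: Z_total = R1 + (R2 || C) = 183.3 - j8.03 Ω = 183.5∠-2.5° Ω.

Z = 183.3 - j8.03 Ω = 183.5∠-2.5° Ω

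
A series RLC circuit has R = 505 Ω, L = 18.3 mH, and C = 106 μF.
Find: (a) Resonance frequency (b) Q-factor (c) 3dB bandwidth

Step 1 — Resonance condition Im(Z)=0 gives ω₀ = 1/√(LC).
Step 2 — ω₀ = 1/√(0.0183·0.000106) = 718 rad/s.
Step 3 — f₀ = ω₀/(2π) = 114.3 Hz.
Step 4 — Series Q: Q = ω₀L/R = 718·0.0183/505 = 0.02602.
Step 5 — 3dB bandwidth: Δω = ω₀/Q = 2.76e+04 rad/s; BW = Δω/(2π) = 4392 Hz.

(a) f₀ = 114.3 Hz  (b) Q = 0.02602  (c) BW = 4392 Hz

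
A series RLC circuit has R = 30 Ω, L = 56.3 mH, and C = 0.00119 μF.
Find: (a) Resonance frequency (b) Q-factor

Step 1 — Resonance condition Im(Z)=0 gives ω₀ = 1/√(LC).
Step 2 — ω₀ = 1/√(0.0563·1.19e-09) = 1.222e+05 rad/s.
Step 3 — f₀ = ω₀/(2π) = 1.944e+04 Hz.
Step 4 — Series Q: Q = ω₀L/R = 1.222e+05·0.0563/30 = 229.3.

(a) f₀ = 1.944e+04 Hz  (b) Q = 229.3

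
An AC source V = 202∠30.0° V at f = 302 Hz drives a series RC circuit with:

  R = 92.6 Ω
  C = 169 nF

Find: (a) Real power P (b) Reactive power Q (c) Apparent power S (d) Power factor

Step 1 — Angular frequency: ω = 2π·f = 2π·302 = 1898 rad/s.
Step 2 — Component impedances:
  R: Z = R = 92.6 Ω
  C: Z = 1/(jωC) = -j/(ω·C) = 0 - j3118 Ω
Step 3 — Series combination: Z_total = R + C = 92.6 - j3118 Ω = 3120∠-88.3° Ω.
Step 4 — Source phasor: V = 202∠30.0° V = 174.9 + j101 V.
Step 5 — Current: I = V / Z = -0.0307 + j0.05701 A = 0.06475∠118.3° A.
Step 6 — Complex power: S = V·I* = 0.3882 - j13.07 VA.
Step 7 — Real power: P = Re(S) = 0.3882 W.
Step 8 — Reactive power: Q = Im(S) = -13.07 VAR.
Step 9 — Apparent power: |S| = 13.08 VA.
Step 10 — Power factor: PF = P/|S| = 0.02968 (leading).

(a) P = 0.3882 W  (b) Q = -13.07 VAR  (c) S = 13.08 VA  (d) PF = 0.02968 (leading)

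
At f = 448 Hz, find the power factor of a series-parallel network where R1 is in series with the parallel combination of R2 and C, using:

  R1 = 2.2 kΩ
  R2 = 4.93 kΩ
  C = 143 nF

Step 1 — Angular frequency: ω = 2π·f = 2π·448 = 2815 rad/s.
Step 2 — Component impedances:
  R1: Z = R = 2200 Ω
  R2: Z = R = 4930 Ω
  C: Z = 1/(jωC) = -j/(ω·C) = 0 - j2484 Ω
Step 3 — Parallel branch: R2 || C = 1/(1/R2 + 1/C) = 998.4 - j1981 Ω.
Step 4 — Series with R1: Z_total = R1 + (R2 || C) = 3198 - j1981 Ω = 3762∠-31.8° Ω.
Step 5 — Power factor: PF = cos(φ) = Re(Z)/|Z| = 3198/3762 = 0.8501.
Step 6 — Type: Im(Z) = -1981 ⇒ leading (phase φ = -31.8°).

PF = 0.8501 (leading, φ = -31.8°)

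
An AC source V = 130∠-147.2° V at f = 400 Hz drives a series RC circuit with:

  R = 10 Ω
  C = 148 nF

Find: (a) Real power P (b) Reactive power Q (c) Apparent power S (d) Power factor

Step 1 — Angular frequency: ω = 2π·f = 2π·400 = 2513 rad/s.
Step 2 — Component impedances:
  R: Z = R = 10 Ω
  C: Z = 1/(jωC) = -j/(ω·C) = 0 - j2688 Ω
Step 3 — Series combination: Z_total = R + C = 10 - j2688 Ω = 2688∠-89.8° Ω.
Step 4 — Source phasor: V = 130∠-147.2° V = -109.3 - j70.42 V.
Step 5 — Current: I = V / Z = 0.02604 - j0.04074 A = 0.04836∠-57.4° A.
Step 6 — Complex power: S = V·I* = 0.02338 - j6.286 VA.
Step 7 — Real power: P = Re(S) = 0.02338 W.
Step 8 — Reactive power: Q = Im(S) = -6.286 VAR.
Step 9 — Apparent power: |S| = 6.286 VA.
Step 10 — Power factor: PF = P/|S| = 0.00372 (leading).

(a) P = 0.02338 W  (b) Q = -6.286 VAR  (c) S = 6.286 VA  (d) PF = 0.00372 (leading)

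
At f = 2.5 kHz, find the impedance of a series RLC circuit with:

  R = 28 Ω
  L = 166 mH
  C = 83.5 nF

Step 1 — Angular frequency: ω = 2π·f = 2π·2500 = 1.571e+04 rad/s.
Step 2 — Component impedances:
  R: Z = R = 28 Ω
  L: Z = jωL = j·1.571e+04·0.166 = 0 + j2608 Ω
  C: Z = 1/(jωC) = -j/(ω·C) = 0 - j762.4 Ω
Step 3 — Series combination: Z_total = R + L + C = 28 + j1845 Ω = 1845∠89.1° Ω.

Z = 28 + j1845 Ω = 1845∠89.1° Ω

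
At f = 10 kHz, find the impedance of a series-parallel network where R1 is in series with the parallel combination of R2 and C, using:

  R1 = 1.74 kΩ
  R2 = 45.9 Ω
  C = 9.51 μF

Step 1 — Angular frequency: ω = 2π·f = 2π·1e+04 = 6.283e+04 rad/s.
Step 2 — Component impedances:
  R1: Z = R = 1740 Ω
  R2: Z = R = 45.9 Ω
  C: Z = 1/(jωC) = -j/(ω·C) = 0 - j1.674 Ω
Step 3 — Parallel branch: R2 || C = 1/(1/R2 + 1/C) = 0.06094 - j1.671 Ω.
Step 4 — Series with R1: Z_total = R1 + (R2 || C) = 1740 - j1.671 Ω = 1740∠-0.1° Ω.

Z = 1740 - j1.671 Ω = 1740∠-0.1° Ω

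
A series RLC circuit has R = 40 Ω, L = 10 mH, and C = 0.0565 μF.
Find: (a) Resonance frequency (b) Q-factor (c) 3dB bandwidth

Step 1 — Resonance: ω₀ = 1/√(LC) = 1/√(0.01·5.65e-08) = 4.207e+04 rad/s.
Step 2 — f₀ = ω₀/(2π) = 6696 Hz.
Step 3 — Series Q: Q = ω₀L/R = 4.207e+04·0.01/40 = 10.52.
Step 4 — Bandwidth: Δω = ω₀/Q = 4000 rad/s; BW = Δω/(2π) = 636.6 Hz.

(a) f₀ = 6696 Hz  (b) Q = 10.52  (c) BW = 636.6 Hz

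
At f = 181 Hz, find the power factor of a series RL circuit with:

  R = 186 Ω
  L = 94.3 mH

Step 1 — Angular frequency: ω = 2π·f = 2π·181 = 1137 rad/s.
Step 2 — Component impedances:
  R: Z = R = 186 Ω
  L: Z = jωL = j·1137·0.0943 = 0 + j107.2 Ω
Step 3 — Series combination: Z_total = R + L = 186 + j107.2 Ω = 214.7∠30.0° Ω.
Step 4 — Power factor: PF = cos(φ) = Re(Z)/|Z| = 186/214.7 = 0.8663.
Step 5 — Type: Im(Z) = 107.2 ⇒ lagging (phase φ = 30.0°).

PF = 0.8663 (lagging, φ = 30.0°)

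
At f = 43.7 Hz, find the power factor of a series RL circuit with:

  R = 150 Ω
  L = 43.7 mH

Step 1 — Angular frequency: ω = 2π·f = 2π·43.7 = 274.6 rad/s.
Step 2 — Component impedances:
  R: Z = R = 150 Ω
  L: Z = jωL = j·274.6·0.0437 = 0 + j12 Ω
Step 3 — Series combination: Z_total = R + L = 150 + j12 Ω = 150.5∠4.6° Ω.
Step 4 — Power factor: PF = cos(φ) = Re(Z)/|Z| = 150/150.48 = 0.9968.
Step 5 — Type: Im(Z) = 12 ⇒ lagging (phase φ = 4.6°).

PF = 0.9968 (lagging, φ = 4.6°)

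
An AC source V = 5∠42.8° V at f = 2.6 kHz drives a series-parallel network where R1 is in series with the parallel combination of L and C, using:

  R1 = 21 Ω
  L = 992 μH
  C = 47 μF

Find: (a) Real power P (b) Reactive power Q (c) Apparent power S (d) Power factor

Step 1 — Angular frequency: ω = 2π·f = 2π·2600 = 1.634e+04 rad/s.
Step 2 — Component impedances:
  R1: Z = R = 21 Ω
  L: Z = jωL = j·1.634e+04·0.000992 = 0 + j16.21 Ω
  C: Z = 1/(jωC) = -j/(ω·C) = 0 - j1.302 Ω
Step 3 — Parallel branch: L || C = 1/(1/L + 1/C) = 0 - j1.416 Ω.
Step 4 — Series with R1: Z_total = R1 + (L || C) = 21 - j1.416 Ω = 21.05∠-3.9° Ω.
Step 5 — Source phasor: V = 5∠42.8° V = 3.669 + j3.397 V.
Step 6 — Current: I = V / Z = 0.163 + j0.1728 A = 0.2376∠46.7° A.
Step 7 — Complex power: S = V·I* = 1.185 - j0.07992 VA.
Step 8 — Real power: P = Re(S) = 1.185 W.
Step 9 — Reactive power: Q = Im(S) = -0.07992 VAR.
Step 10 — Apparent power: |S| = 1.188 VA.
Step 11 — Power factor: PF = P/|S| = 0.9977 (leading).

(a) P = 1.185 W  (b) Q = -0.07992 VAR  (c) S = 1.188 VA  (d) PF = 0.9977 (leading)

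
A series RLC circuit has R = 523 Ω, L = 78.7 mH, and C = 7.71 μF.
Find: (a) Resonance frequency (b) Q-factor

Step 1 — Resonance condition Im(Z)=0 gives ω₀ = 1/√(LC).
Step 2 — ω₀ = 1/√(0.0787·7.71e-06) = 1284 rad/s.
Step 3 — f₀ = ω₀/(2π) = 204.3 Hz.
Step 4 — Series Q: Q = ω₀L/R = 1284·0.0787/523 = 0.1932.

(a) f₀ = 204.3 Hz  (b) Q = 0.1932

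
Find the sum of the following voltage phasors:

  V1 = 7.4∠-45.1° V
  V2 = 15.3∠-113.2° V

Step 1 — Convert each phasor to rectangular form:
  V1 = 7.4·(cos(-45.1°) + j·sin(-45.1°)) = 5.223 - j5.242 V
  V2 = 15.3·(cos(-113.2°) + j·sin(-113.2°)) = -6.027 - j14.06 V
Step 2 — Sum components: V_total = -0.8039 - j19.3 V.
Step 3 — Convert to polar: |V_total| = 19.32 V, ∠V_total = -92.4°.

V_total = 19.32∠-92.4° V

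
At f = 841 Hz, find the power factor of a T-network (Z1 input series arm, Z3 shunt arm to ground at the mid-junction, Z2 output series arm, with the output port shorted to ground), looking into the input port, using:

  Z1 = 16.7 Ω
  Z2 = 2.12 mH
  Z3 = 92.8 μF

Step 1 — Angular frequency: ω = 2π·f = 2π·841 = 5284 rad/s.
Step 2 — Component impedances:
  Z1: Z = R = 16.7 Ω
  Z2: Z = jωL = j·5284·0.00212 = 0 + j11.2 Ω
  Z3: Z = 1/(jωC) = -j/(ω·C) = 0 - j2.039 Ω
Step 3 — With the output port shorted to ground, the output series arm Z2 runs from the junction to ground; the shunt arm Z3 also runs from the junction to ground. They appear in parallel: Z3 || Z2 = 0 - j2.493 Ω.
Step 4 — Series with input arm Z1: Z_in = Z1 + (Z3 || Z2) = 16.7 - j2.493 Ω = 16.89∠-8.5° Ω.
Step 5 — Power factor: PF = cos(φ) = Re(Z)/|Z| = 16.7/16.885 = 0.989.
Step 6 — Type: Im(Z) = -2.493 ⇒ leading (phase φ = -8.5°).

PF = 0.989 (leading, φ = -8.5°)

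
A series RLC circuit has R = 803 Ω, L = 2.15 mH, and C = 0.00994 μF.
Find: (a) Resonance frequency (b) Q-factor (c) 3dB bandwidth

Step 1 — Resonance: ω₀ = 1/√(LC) = 1/√(0.00215·9.94e-09) = 2.163e+05 rad/s.
Step 2 — f₀ = ω₀/(2π) = 3.443e+04 Hz.
Step 3 — Series Q: Q = ω₀L/R = 2.163e+05·0.00215/803 = 0.5792.
Step 4 — Bandwidth: Δω = ω₀/Q = 3.735e+05 rad/s; BW = Δω/(2π) = 5.944e+04 Hz.

(a) f₀ = 3.443e+04 Hz  (b) Q = 0.5792  (c) BW = 5.944e+04 Hz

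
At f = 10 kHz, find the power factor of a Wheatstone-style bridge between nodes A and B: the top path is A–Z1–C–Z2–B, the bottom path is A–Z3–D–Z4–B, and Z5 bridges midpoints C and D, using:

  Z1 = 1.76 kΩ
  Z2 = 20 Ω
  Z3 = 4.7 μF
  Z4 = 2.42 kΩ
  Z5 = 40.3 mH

Step 1 — Angular frequency: ω = 2π·f = 2π·1e+04 = 6.283e+04 rad/s.
Step 2 — Component impedances:
  Z1: Z = R = 1760 Ω
  Z2: Z = R = 20 Ω
  Z3: Z = 1/(jωC) = -j/(ω·C) = 0 - j3.386 Ω
  Z4: Z = R = 2420 Ω
  Z5: Z = jωL = j·6.283e+04·0.0403 = 0 + j2532 Ω
Step 3 — Bridge requires nodal analysis (the Z5 bridge couples midpoints C and D, so the two paths cannot be reduced to a simple series/parallel combination). Setting node B to ground and injecting 1 A at node A, the 3-node admittance system at A, C, D solves to V_A = Z_AB = 883.9 + j348.5 Ω = 950.1∠21.5° Ω.
Step 4 — Power factor: PF = cos(φ) = Re(Z)/|Z| = 883.9/950.1 = 0.9303.
Step 5 — Type: Im(Z) = 348.5 ⇒ lagging (phase φ = 21.5°).

PF = 0.9303 (lagging, φ = 21.5°)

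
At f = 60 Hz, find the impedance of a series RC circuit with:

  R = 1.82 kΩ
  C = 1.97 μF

Step 1 — Angular frequency: ω = 2π·f = 2π·60 = 377 rad/s.
Step 2 — Component impedances:
  R: Z = R = 1820 Ω
  C: Z = 1/(jωC) = -j/(ω·C) = 0 - j1346 Ω
Step 3 — Series combination: Z_total = R + C = 1820 - j1346 Ω = 2264∠-36.5° Ω.

Z = 1820 - j1346 Ω = 2264∠-36.5° Ω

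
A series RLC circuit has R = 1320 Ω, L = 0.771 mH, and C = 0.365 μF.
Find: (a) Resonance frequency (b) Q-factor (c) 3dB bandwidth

Step 1 — Resonance: ω₀ = 1/√(LC) = 1/√(0.000771·3.65e-07) = 5.961e+04 rad/s.
Step 2 — f₀ = ω₀/(2π) = 9487 Hz.
Step 3 — Series Q: Q = ω₀L/R = 5.961e+04·0.000771/1320 = 0.03482.
Step 4 — Bandwidth: Δω = ω₀/Q = 1.712e+06 rad/s; BW = Δω/(2π) = 2.725e+05 Hz.

(a) f₀ = 9487 Hz  (b) Q = 0.03482  (c) BW = 2.725e+05 Hz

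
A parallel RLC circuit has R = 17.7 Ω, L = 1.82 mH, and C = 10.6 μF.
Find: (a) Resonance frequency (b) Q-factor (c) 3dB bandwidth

Step 1 — Resonance: ω₀ = 1/√(LC) = 1/√(0.00182·1.06e-05) = 7200 rad/s.
Step 2 — f₀ = ω₀/(2π) = 1146 Hz.
Step 3 — Parallel Q: Q = R/(ω₀L) = 17.7/(7200·0.00182) = 1.351.
Step 4 — Bandwidth: Δω = ω₀/Q = 5330 rad/s; BW = Δω/(2π) = 848.3 Hz.

(a) f₀ = 1146 Hz  (b) Q = 1.351  (c) BW = 848.3 Hz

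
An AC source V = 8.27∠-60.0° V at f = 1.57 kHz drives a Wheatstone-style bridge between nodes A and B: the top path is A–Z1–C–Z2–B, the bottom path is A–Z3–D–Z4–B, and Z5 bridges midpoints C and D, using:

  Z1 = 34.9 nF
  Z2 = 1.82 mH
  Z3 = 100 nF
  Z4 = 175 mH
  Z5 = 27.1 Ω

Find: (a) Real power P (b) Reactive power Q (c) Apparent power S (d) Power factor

Step 1 — Angular frequency: ω = 2π·f = 2π·1570 = 9865 rad/s.
Step 2 — Component impedances:
  Z1: Z = 1/(jωC) = -j/(ω·C) = 0 - j2905 Ω
  Z2: Z = jωL = j·9865·0.00182 = 0 + j17.95 Ω
  Z3: Z = 1/(jωC) = -j/(ω·C) = 0 - j1014 Ω
  Z4: Z = jωL = j·9865·0.175 = 0 + j1726 Ω
  Z5: Z = R = 27.1 Ω
Step 3 — Bridge requires nodal analysis (the Z5 bridge couples midpoints C and D, so the two paths cannot be reduced to a simple series/parallel combination). Setting node B to ground and injecting 1 A at node A, the 3-node admittance system at A, C, D solves to V_A = Z_AB = 14.48 - j733.6 Ω = 733.7∠-88.9° Ω.
Step 4 — Source phasor: V = 8.27∠-60.0° V = 4.135 - j7.162 V.
Step 5 — Current: I = V / Z = 0.009871 + j0.005442 A = 0.01127∠28.9° A.
Step 6 — Complex power: S = V·I* = 0.00184 - j0.0932 VA.
Step 7 — Real power: P = Re(S) = 0.00184 W.
Step 8 — Reactive power: Q = Im(S) = -0.0932 VAR.
Step 9 — Apparent power: |S| = 0.09321 VA.
Step 10 — Power factor: PF = P/|S| = 0.01974 (leading).

(a) P = 0.00184 W  (b) Q = -0.0932 VAR  (c) S = 0.09321 VA  (d) PF = 0.01974 (leading)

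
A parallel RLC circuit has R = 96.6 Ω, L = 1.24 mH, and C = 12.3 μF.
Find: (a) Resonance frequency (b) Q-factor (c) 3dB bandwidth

Step 1 — Resonance: ω₀ = 1/√(LC) = 1/√(0.00124·1.23e-05) = 8097 rad/s.
Step 2 — f₀ = ω₀/(2π) = 1289 Hz.
Step 3 — Parallel Q: Q = R/(ω₀L) = 96.6/(8097·0.00124) = 9.621.
Step 4 — Bandwidth: Δω = ω₀/Q = 841.6 rad/s; BW = Δω/(2π) = 133.9 Hz.

(a) f₀ = 1289 Hz  (b) Q = 9.621  (c) BW = 133.9 Hz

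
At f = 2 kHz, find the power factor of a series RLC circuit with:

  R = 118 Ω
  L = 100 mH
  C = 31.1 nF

Step 1 — Angular frequency: ω = 2π·f = 2π·2000 = 1.257e+04 rad/s.
Step 2 — Component impedances:
  R: Z = R = 118 Ω
  L: Z = jωL = j·1.257e+04·0.1 = 0 + j1257 Ω
  C: Z = 1/(jωC) = -j/(ω·C) = 0 - j2559 Ω
Step 3 — Series combination: Z_total = R + L + C = 118 - j1302 Ω = 1307∠-84.8° Ω.
Step 4 — Power factor: PF = cos(φ) = Re(Z)/|Z| = 118/1307.5 = 0.09025.
Step 5 — Type: Im(Z) = -1302 ⇒ leading (phase φ = -84.8°).

PF = 0.09025 (leading, φ = -84.8°)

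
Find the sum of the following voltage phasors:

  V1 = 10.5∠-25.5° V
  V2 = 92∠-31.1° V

Step 1 — Convert each phasor to rectangular form:
  V1 = 10.5·(cos(-25.5°) + j·sin(-25.5°)) = 9.477 - j4.52 V
  V2 = 92·(cos(-31.1°) + j·sin(-31.1°)) = 78.78 - j47.52 V
Step 2 — Sum components: V_total = 88.25 - j52.04 V.
Step 3 — Convert to polar: |V_total| = 102.5 V, ∠V_total = -30.5°.

V_total = 102.5∠-30.5° V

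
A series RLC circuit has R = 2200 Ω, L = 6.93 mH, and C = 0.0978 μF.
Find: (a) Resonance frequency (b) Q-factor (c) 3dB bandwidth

Step 1 — Resonance condition Im(Z)=0 gives ω₀ = 1/√(LC).
Step 2 — ω₀ = 1/√(0.00693·9.78e-08) = 3.841e+04 rad/s.
Step 3 — f₀ = ω₀/(2π) = 6113 Hz.
Step 4 — Series Q: Q = ω₀L/R = 3.841e+04·0.00693/2200 = 0.121.
Step 5 — 3dB bandwidth: Δω = ω₀/Q = 3.175e+05 rad/s; BW = Δω/(2π) = 5.053e+04 Hz.

(a) f₀ = 6113 Hz  (b) Q = 0.121  (c) BW = 5.053e+04 Hz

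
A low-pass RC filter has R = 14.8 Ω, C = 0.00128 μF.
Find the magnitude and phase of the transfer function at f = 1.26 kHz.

Step 1 — Angular frequency: ω = 2π·1260 = 7917 rad/s.
Step 2 — Transfer function: H(jω) = 1/(1 + jωRC).
Step 3 — Denominator: 1 + jωRC = 1 + j·7917·14.8·1.28e-09 = 1 + j0.00015.
Step 4 — H = 1 - j0.00015.
Step 5 — Magnitude: |H| = 1 (-0.0 dB); phase: φ = -0.0°.

|H| = 1 (-0.0 dB), φ = -0.0°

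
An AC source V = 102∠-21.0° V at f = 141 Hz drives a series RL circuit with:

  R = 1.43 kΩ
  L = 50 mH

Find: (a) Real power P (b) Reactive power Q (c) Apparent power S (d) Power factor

Step 1 — Angular frequency: ω = 2π·f = 2π·141 = 885.9 rad/s.
Step 2 — Component impedances:
  R: Z = R = 1430 Ω
  L: Z = jωL = j·885.9·0.05 = 0 + j44.3 Ω
Step 3 — Series combination: Z_total = R + L = 1430 + j44.3 Ω = 1431∠1.8° Ω.
Step 4 — Source phasor: V = 102∠-21.0° V = 95.23 - j36.55 V.
Step 5 — Current: I = V / Z = 0.06574 - j0.0276 A = 0.07129∠-22.8° A.
Step 6 — Complex power: S = V·I* = 7.269 + j0.2252 VA.
Step 7 — Real power: P = Re(S) = 7.269 W.
Step 8 — Reactive power: Q = Im(S) = 0.2252 VAR.
Step 9 — Apparent power: |S| = 7.272 VA.
Step 10 — Power factor: PF = P/|S| = 0.9995 (lagging).

(a) P = 7.269 W  (b) Q = 0.2252 VAR  (c) S = 7.272 VA  (d) PF = 0.9995 (lagging)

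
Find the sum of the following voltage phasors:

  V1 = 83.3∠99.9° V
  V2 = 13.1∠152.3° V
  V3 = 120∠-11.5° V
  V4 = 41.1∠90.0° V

Step 1 — Convert each phasor to rectangular form:
  V1 = 83.3·(cos(99.9°) + j·sin(99.9°)) = -14.32 + j82.06 V
  V2 = 13.1·(cos(152.3°) + j·sin(152.3°)) = -11.6 + j6.089 V
  V3 = 120·(cos(-11.5°) + j·sin(-11.5°)) = 117.6 - j23.92 V
  V4 = 41.1·(cos(90.0°) + j·sin(90.0°)) = 0 + j41.1 V
Step 2 — Sum components: V_total = 91.67 + j105.3 V.
Step 3 — Convert to polar: |V_total| = 139.6 V, ∠V_total = 49.0°.

V_total = 139.6∠49.0° V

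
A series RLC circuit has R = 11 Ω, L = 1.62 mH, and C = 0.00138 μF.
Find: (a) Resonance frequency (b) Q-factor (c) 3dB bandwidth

Step 1 — Resonance: ω₀ = 1/√(LC) = 1/√(0.00162·1.38e-09) = 6.688e+05 rad/s.
Step 2 — f₀ = ω₀/(2π) = 1.064e+05 Hz.
Step 3 — Series Q: Q = ω₀L/R = 6.688e+05·0.00162/11 = 98.5.
Step 4 — Bandwidth: Δω = ω₀/Q = 6790 rad/s; BW = Δω/(2π) = 1081 Hz.

(a) f₀ = 1.064e+05 Hz  (b) Q = 98.5  (c) BW = 1081 Hz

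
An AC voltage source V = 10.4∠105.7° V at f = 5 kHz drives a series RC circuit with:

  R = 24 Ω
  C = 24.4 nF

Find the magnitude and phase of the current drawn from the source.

Step 1 — Angular frequency: ω = 2π·f = 2π·5000 = 3.142e+04 rad/s.
Step 2 — Component impedances:
  R: Z = R = 24 Ω
  C: Z = 1/(jωC) = -j/(ω·C) = 0 - j1305 Ω
Step 3 — Series combination: Z_total = R + C = 24 - j1305 Ω = 1305∠-88.9° Ω.
Step 4 — Source phasor: V = 10.4∠105.7° V = -2.814 + j10.01 V.
Step 5 — Ohm's law: I = V / Z_total = (-2.814 + j10.01) / (24 - j1305) = -0.007712 - j0.002015 A.
Step 6 — Convert to polar: |I| = 0.007971 A, ∠I = -165.4°.

I = 0.007971∠-165.4° A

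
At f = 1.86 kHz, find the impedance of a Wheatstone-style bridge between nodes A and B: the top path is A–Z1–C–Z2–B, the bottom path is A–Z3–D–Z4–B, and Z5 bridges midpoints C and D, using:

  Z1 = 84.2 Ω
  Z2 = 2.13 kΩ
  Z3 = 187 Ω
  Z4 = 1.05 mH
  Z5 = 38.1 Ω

Step 1 — Angular frequency: ω = 2π·f = 2π·1860 = 1.169e+04 rad/s.
Step 2 — Component impedances:
  Z1: Z = R = 84.2 Ω
  Z2: Z = R = 2130 Ω
  Z3: Z = R = 187 Ω
  Z4: Z = jωL = j·1.169e+04·0.00105 = 0 + j12.27 Ω
  Z5: Z = R = 38.1 Ω
Step 3 — Bridge requires nodal analysis (the Z5 bridge couples midpoints C and D, so the two paths cannot be reduced to a simple series/parallel combination). Setting node B to ground and injecting 1 A at node A, the 3-node admittance system at A, C, D solves to V_A = Z_AB = 73.76 + j12.01 Ω = 74.74∠9.2° Ω.

Z = 73.76 + j12.01 Ω = 74.74∠9.2° Ω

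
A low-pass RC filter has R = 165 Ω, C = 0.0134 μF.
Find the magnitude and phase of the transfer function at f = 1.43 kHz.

Step 1 — Angular frequency: ω = 2π·1430 = 8985 rad/s.
Step 2 — Transfer function: H(jω) = 1/(1 + jωRC).
Step 3 — Denominator: 1 + jωRC = 1 + j·8985·165·1.34e-08 = 1 + j0.01987.
Step 4 — H = 0.9996 - j0.01986.
Step 5 — Magnitude: |H| = 0.9998 (-0.0 dB); phase: φ = -1.1°.

|H| = 0.9998 (-0.0 dB), φ = -1.1°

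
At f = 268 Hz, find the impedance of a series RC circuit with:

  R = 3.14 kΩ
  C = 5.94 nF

Step 1 — Angular frequency: ω = 2π·f = 2π·268 = 1684 rad/s.
Step 2 — Component impedances:
  R: Z = R = 3140 Ω
  C: Z = 1/(jωC) = -j/(ω·C) = 0 - j9.998e+04 Ω
Step 3 — Series combination: Z_total = R + C = 3140 - j9.998e+04 Ω = 1e+05∠-88.2° Ω.

Z = 3140 - j9.998e+04 Ω = 1e+05∠-88.2° Ω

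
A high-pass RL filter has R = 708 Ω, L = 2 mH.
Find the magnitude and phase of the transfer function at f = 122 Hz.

Step 1 — Angular frequency: ω = 2π·122 = 766.5 rad/s.
Step 2 — Transfer function: H(jω) = jωL/(R + jωL).
Step 3 — Numerator jωL = j·1.533; denominator R + jωL = 708 + j1.533.
Step 4 — H = 4.689e-06 + j0.002165.
Step 5 — Magnitude: |H| = 0.002165 (-53.3 dB); phase: φ = 89.9°.

|H| = 0.002165 (-53.3 dB), φ = 89.9°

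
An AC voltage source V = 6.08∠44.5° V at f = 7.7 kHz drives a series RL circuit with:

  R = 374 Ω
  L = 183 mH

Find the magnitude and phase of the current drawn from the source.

Step 1 — Angular frequency: ω = 2π·f = 2π·7700 = 4.838e+04 rad/s.
Step 2 — Component impedances:
  R: Z = R = 374 Ω
  L: Z = jωL = j·4.838e+04·0.183 = 0 + j8854 Ω
Step 3 — Series combination: Z_total = R + L = 374 + j8854 Ω = 8862∠87.6° Ω.
Step 4 — Source phasor: V = 6.08∠44.5° V = 4.337 + j4.262 V.
Step 5 — Ohm's law: I = V / Z_total = (4.337 + j4.262) / (374 + j8854) = 0.0005011 - j0.0004686 A.
Step 6 — Convert to polar: |I| = 0.0006861 A, ∠I = -43.1°.

I = 0.0006861∠-43.1° A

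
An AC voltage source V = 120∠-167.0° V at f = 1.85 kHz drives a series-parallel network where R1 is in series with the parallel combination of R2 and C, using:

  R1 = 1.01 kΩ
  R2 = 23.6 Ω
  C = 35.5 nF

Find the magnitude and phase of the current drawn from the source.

Step 1 — Angular frequency: ω = 2π·f = 2π·1850 = 1.162e+04 rad/s.
Step 2 — Component impedances:
  R1: Z = R = 1010 Ω
  R2: Z = R = 23.6 Ω
  C: Z = 1/(jωC) = -j/(ω·C) = 0 - j2423 Ω
Step 3 — Parallel branch: R2 || C = 1/(1/R2 + 1/C) = 23.6 - j0.2298 Ω.
Step 4 — Series with R1: Z_total = R1 + (R2 || C) = 1034 - j0.2298 Ω = 1034∠-0.0° Ω.
Step 5 — Source phasor: V = 120∠-167.0° V = -116.9 - j26.99 V.
Step 6 — Ohm's law: I = V / Z_total = (-116.9 - j26.99) / (1034 - j0.2298) = -0.1131 - j0.02614 A.
Step 7 — Convert to polar: |I| = 0.1161 A, ∠I = -167.0°.

I = 0.1161∠-167.0° A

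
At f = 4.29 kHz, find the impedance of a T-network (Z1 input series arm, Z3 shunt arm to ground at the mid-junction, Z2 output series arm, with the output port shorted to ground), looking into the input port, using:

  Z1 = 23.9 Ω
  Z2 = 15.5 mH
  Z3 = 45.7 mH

Step 1 — Angular frequency: ω = 2π·f = 2π·4290 = 2.695e+04 rad/s.
Step 2 — Component impedances:
  Z1: Z = R = 23.9 Ω
  Z2: Z = jωL = j·2.695e+04·0.0155 = 0 + j417.8 Ω
  Z3: Z = jωL = j·2.695e+04·0.0457 = 0 + j1232 Ω
Step 3 — With the output port shorted to ground, the output series arm Z2 runs from the junction to ground; the shunt arm Z3 also runs from the junction to ground. They appear in parallel: Z3 || Z2 = 0 + j312 Ω.
Step 4 — Series with input arm Z1: Z_in = Z1 + (Z3 || Z2) = 23.9 + j312 Ω = 312.9∠85.6° Ω.

Z = 23.9 + j312 Ω = 312.9∠85.6° Ω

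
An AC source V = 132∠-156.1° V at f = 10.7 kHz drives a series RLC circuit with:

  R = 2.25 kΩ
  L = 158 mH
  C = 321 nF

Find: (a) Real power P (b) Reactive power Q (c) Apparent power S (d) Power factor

Step 1 — Angular frequency: ω = 2π·f = 2π·1.07e+04 = 6.723e+04 rad/s.
Step 2 — Component impedances:
  R: Z = R = 2250 Ω
  L: Z = jωL = j·6.723e+04·0.158 = 0 + j1.062e+04 Ω
  C: Z = 1/(jωC) = -j/(ω·C) = 0 - j46.34 Ω
Step 3 — Series combination: Z_total = R + L + C = 2250 + j1.058e+04 Ω = 1.081e+04∠78.0° Ω.
Step 4 — Source phasor: V = 132∠-156.1° V = -120.7 - j53.48 V.
Step 5 — Current: I = V / Z = -0.00716 + j0.009888 A = 0.01221∠125.9° A.
Step 6 — Complex power: S = V·I* = 0.3353 + j1.576 VA.
Step 7 — Real power: P = Re(S) = 0.3353 W.
Step 8 — Reactive power: Q = Im(S) = 1.576 VAR.
Step 9 — Apparent power: |S| = 1.611 VA.
Step 10 — Power factor: PF = P/|S| = 0.2081 (lagging).

(a) P = 0.3353 W  (b) Q = 1.576 VAR  (c) S = 1.611 VA  (d) PF = 0.2081 (lagging)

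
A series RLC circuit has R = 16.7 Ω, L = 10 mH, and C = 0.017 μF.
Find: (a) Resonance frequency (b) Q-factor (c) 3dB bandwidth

Step 1 — Resonance condition Im(Z)=0 gives ω₀ = 1/√(LC).
Step 2 — ω₀ = 1/√(0.01·1.7e-08) = 7.67e+04 rad/s.
Step 3 — f₀ = ω₀/(2π) = 1.221e+04 Hz.
Step 4 — Series Q: Q = ω₀L/R = 7.67e+04·0.01/16.7 = 45.93.
Step 5 — 3dB bandwidth: Δω = ω₀/Q = 1670 rad/s; BW = Δω/(2π) = 265.8 Hz.

(a) f₀ = 1.221e+04 Hz  (b) Q = 45.93  (c) BW = 265.8 Hz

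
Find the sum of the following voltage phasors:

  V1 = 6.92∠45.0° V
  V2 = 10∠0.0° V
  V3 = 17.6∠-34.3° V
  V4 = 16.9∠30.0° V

Step 1 — Convert each phasor to rectangular form:
  V1 = 6.92·(cos(45.0°) + j·sin(45.0°)) = 4.893 + j4.893 V
  V2 = 10·(cos(0.0°) + j·sin(0.0°)) = 10 V
  V3 = 17.6·(cos(-34.3°) + j·sin(-34.3°)) = 14.54 - j9.918 V
  V4 = 16.9·(cos(30.0°) + j·sin(30.0°)) = 14.64 + j8.45 V
Step 2 — Sum components: V_total = 44.07 + j3.425 V.
Step 3 — Convert to polar: |V_total| = 44.2 V, ∠V_total = 4.4°.

V_total = 44.2∠4.4° V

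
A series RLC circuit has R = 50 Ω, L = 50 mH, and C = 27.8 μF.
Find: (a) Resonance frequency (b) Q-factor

Step 1 — Resonance condition Im(Z)=0 gives ω₀ = 1/√(LC).
Step 2 — ω₀ = 1/√(0.05·2.78e-05) = 848.2 rad/s.
Step 3 — f₀ = ω₀/(2π) = 135 Hz.
Step 4 — Series Q: Q = ω₀L/R = 848.2·0.05/50 = 0.8482.

(a) f₀ = 135 Hz  (b) Q = 0.8482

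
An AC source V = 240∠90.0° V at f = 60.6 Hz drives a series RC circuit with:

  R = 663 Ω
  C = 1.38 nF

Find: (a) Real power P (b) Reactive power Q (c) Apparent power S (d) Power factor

Step 1 — Angular frequency: ω = 2π·f = 2π·60.6 = 380.8 rad/s.
Step 2 — Component impedances:
  R: Z = R = 663 Ω
  C: Z = 1/(jωC) = -j/(ω·C) = 0 - j1.903e+06 Ω
Step 3 — Series combination: Z_total = R + C = 663 - j1.903e+06 Ω = 1.903e+06∠-90.0° Ω.
Step 4 — Source phasor: V = 240∠90.0° V = 0 + j240 V.
Step 5 — Current: I = V / Z = -0.0001261 + j4.393e-08 A = 0.0001261∠180.0° A.
Step 6 — Complex power: S = V·I* = 1.054e-05 - j0.03027 VA.
Step 7 — Real power: P = Re(S) = 1.054e-05 W.
Step 8 — Reactive power: Q = Im(S) = -0.03027 VAR.
Step 9 — Apparent power: |S| = 0.03027 VA.
Step 10 — Power factor: PF = P/|S| = 0.0003484 (leading).

(a) P = 1.054e-05 W  (b) Q = -0.03027 VAR  (c) S = 0.03027 VA  (d) PF = 0.0003484 (leading)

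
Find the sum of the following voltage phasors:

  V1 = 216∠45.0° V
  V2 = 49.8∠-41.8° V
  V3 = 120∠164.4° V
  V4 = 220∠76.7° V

Step 1 — Convert each phasor to rectangular form:
  V1 = 216·(cos(45.0°) + j·sin(45.0°)) = 152.7 + j152.7 V
  V2 = 49.8·(cos(-41.8°) + j·sin(-41.8°)) = 37.12 - j33.19 V
  V3 = 120·(cos(164.4°) + j·sin(164.4°)) = -115.6 + j32.27 V
  V4 = 220·(cos(76.7°) + j·sin(76.7°)) = 50.61 + j214.1 V
Step 2 — Sum components: V_total = 124.9 + j365.9 V.
Step 3 — Convert to polar: |V_total| = 386.6 V, ∠V_total = 71.2°.

V_total = 386.6∠71.2° V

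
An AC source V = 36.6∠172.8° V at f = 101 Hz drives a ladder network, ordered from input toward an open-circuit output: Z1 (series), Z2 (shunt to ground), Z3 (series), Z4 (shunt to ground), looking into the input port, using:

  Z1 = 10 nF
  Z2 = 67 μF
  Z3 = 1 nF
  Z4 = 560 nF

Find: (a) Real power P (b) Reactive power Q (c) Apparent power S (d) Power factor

Step 1 — Angular frequency: ω = 2π·f = 2π·101 = 634.6 rad/s.
Step 2 — Component impedances:
  Z1: Z = 1/(jωC) = -j/(ω·C) = 0 - j1.576e+05 Ω
  Z2: Z = 1/(jωC) = -j/(ω·C) = 0 - j23.52 Ω
  Z3: Z = 1/(jωC) = -j/(ω·C) = 0 - j1.576e+06 Ω
  Z4: Z = 1/(jωC) = -j/(ω·C) = 0 - j2814 Ω
Step 3 — Ladder network (open output): work backward from the far end, alternating series and parallel combinations. Z_in = 0 - j1.576e+05 Ω = 1.576e+05∠-90.0° Ω.
Step 4 — Source phasor: V = 36.6∠172.8° V = -36.31 + j4.587 V.
Step 5 — Current: I = V / Z = -2.911e-05 - j0.0002304 A = 0.0002322∠-97.2° A.
Step 6 — Complex power: S = V·I* = 0 - j0.0085 VA.
Step 7 — Real power: P = Re(S) = 0 W.
Step 8 — Reactive power: Q = Im(S) = -0.0085 VAR.
Step 9 — Apparent power: |S| = 0.0085 VA.
Step 10 — Power factor: PF = P/|S| = 0 (leading).

(a) P = 0 W  (b) Q = -0.0085 VAR  (c) S = 0.0085 VA  (d) PF = 0 (leading)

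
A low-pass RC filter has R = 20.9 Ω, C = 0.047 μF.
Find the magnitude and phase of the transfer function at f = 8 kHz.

Step 1 — Angular frequency: ω = 2π·8000 = 5.027e+04 rad/s.
Step 2 — Transfer function: H(jω) = 1/(1 + jωRC).
Step 3 — Denominator: 1 + jωRC = 1 + j·5.027e+04·20.9·4.7e-08 = 1 + j0.04938.
Step 4 — H = 0.9976 - j0.04926.
Step 5 — Magnitude: |H| = 0.9988 (-0.0 dB); phase: φ = -2.8°.

|H| = 0.9988 (-0.0 dB), φ = -2.8°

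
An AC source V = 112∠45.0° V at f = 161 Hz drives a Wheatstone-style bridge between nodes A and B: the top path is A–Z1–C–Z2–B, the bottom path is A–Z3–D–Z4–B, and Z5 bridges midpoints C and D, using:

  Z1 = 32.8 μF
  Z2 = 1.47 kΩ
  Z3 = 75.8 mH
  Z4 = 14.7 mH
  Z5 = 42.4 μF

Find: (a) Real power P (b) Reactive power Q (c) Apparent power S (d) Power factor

Step 1 — Angular frequency: ω = 2π·f = 2π·161 = 1012 rad/s.
Step 2 — Component impedances:
  Z1: Z = 1/(jωC) = -j/(ω·C) = 0 - j30.14 Ω
  Z2: Z = R = 1470 Ω
  Z3: Z = jωL = j·1012·0.0758 = 0 + j76.68 Ω
  Z4: Z = jωL = j·1012·0.0147 = 0 + j14.87 Ω
  Z5: Z = 1/(jωC) = -j/(ω·C) = 0 - j23.31 Ω
Step 3 — Bridge requires nodal analysis (the Z5 bridge couples midpoints C and D, so the two paths cannot be reduced to a simple series/parallel combination). Setting node B to ground and injecting 1 A at node A, the 3-node admittance system at A, C, D solves to V_A = Z_AB = 2.622 - j161.5 Ω = 161.6∠-89.1° Ω.
Step 4 — Source phasor: V = 112∠45.0° V = 79.2 + j79.2 V.
Step 5 — Current: I = V / Z = -0.4822 + j0.4981 A = 0.6932∠134.1° A.
Step 6 — Complex power: S = V·I* = 1.26 - j77.63 VA.
Step 7 — Real power: P = Re(S) = 1.26 W.
Step 8 — Reactive power: Q = Im(S) = -77.63 VAR.
Step 9 — Apparent power: |S| = 77.64 VA.
Step 10 — Power factor: PF = P/|S| = 0.01623 (leading).

(a) P = 1.26 W  (b) Q = -77.63 VAR  (c) S = 77.64 VA  (d) PF = 0.01623 (leading)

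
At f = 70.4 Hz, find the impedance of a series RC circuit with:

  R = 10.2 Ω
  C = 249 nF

Step 1 — Angular frequency: ω = 2π·f = 2π·70.4 = 442.3 rad/s.
Step 2 — Component impedances:
  R: Z = R = 10.2 Ω
  C: Z = 1/(jωC) = -j/(ω·C) = 0 - j9079 Ω
Step 3 — Series combination: Z_total = R + C = 10.2 - j9079 Ω = 9079∠-89.9° Ω.

Z = 10.2 - j9079 Ω = 9079∠-89.9° Ω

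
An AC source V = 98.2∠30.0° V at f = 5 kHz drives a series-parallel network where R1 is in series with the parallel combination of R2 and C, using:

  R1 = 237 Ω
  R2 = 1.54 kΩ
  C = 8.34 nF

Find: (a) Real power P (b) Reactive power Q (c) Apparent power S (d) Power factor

Step 1 — Angular frequency: ω = 2π·f = 2π·5000 = 3.142e+04 rad/s.
Step 2 — Component impedances:
  R1: Z = R = 237 Ω
  R2: Z = R = 1540 Ω
  C: Z = 1/(jωC) = -j/(ω·C) = 0 - j3817 Ω
Step 3 — Parallel branch: R2 || C = 1/(1/R2 + 1/C) = 1324 - j534.4 Ω.
Step 4 — Series with R1: Z_total = R1 + (R2 || C) = 1561 - j534.4 Ω = 1650∠-18.9° Ω.
Step 5 — Source phasor: V = 98.2∠30.0° V = 85.04 + j49.1 V.
Step 6 — Current: I = V / Z = 0.03912 + j0.04484 A = 0.0595∠48.9° A.
Step 7 — Complex power: S = V·I* = 5.529 - j1.892 VA.
Step 8 — Real power: P = Re(S) = 5.529 W.
Step 9 — Reactive power: Q = Im(S) = -1.892 VAR.
Step 10 — Apparent power: |S| = 5.843 VA.
Step 11 — Power factor: PF = P/|S| = 0.9461 (leading).

(a) P = 5.529 W  (b) Q = -1.892 VAR  (c) S = 5.843 VA  (d) PF = 0.9461 (leading)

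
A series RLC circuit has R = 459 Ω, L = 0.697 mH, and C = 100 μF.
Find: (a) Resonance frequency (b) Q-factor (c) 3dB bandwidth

Step 1 — Resonance condition Im(Z)=0 gives ω₀ = 1/√(LC).
Step 2 — ω₀ = 1/√(0.000697·0.0001) = 3788 rad/s.
Step 3 — f₀ = ω₀/(2π) = 602.8 Hz.
Step 4 — Series Q: Q = ω₀L/R = 3788·0.000697/459 = 0.005752.
Step 5 — 3dB bandwidth: Δω = ω₀/Q = 6.585e+05 rad/s; BW = Δω/(2π) = 1.048e+05 Hz.

(a) f₀ = 602.8 Hz  (b) Q = 0.005752  (c) BW = 1.048e+05 Hz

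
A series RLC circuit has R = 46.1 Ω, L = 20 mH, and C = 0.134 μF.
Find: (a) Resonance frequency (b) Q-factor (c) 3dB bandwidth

Step 1 — Resonance: ω₀ = 1/√(LC) = 1/√(0.02·1.34e-07) = 1.932e+04 rad/s.
Step 2 — f₀ = ω₀/(2π) = 3074 Hz.
Step 3 — Series Q: Q = ω₀L/R = 1.932e+04·0.02/46.1 = 8.38.
Step 4 — Bandwidth: Δω = ω₀/Q = 2305 rad/s; BW = Δω/(2π) = 366.9 Hz.

(a) f₀ = 3074 Hz  (b) Q = 8.38  (c) BW = 366.9 Hz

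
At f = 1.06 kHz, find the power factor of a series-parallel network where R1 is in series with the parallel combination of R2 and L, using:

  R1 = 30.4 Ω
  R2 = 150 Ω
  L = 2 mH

Step 1 — Angular frequency: ω = 2π·f = 2π·1060 = 6660 rad/s.
Step 2 — Component impedances:
  R1: Z = R = 30.4 Ω
  R2: Z = R = 150 Ω
  L: Z = jωL = j·6660·0.002 = 0 + j13.32 Ω
Step 3 — Parallel branch: R2 || L = 1/(1/R2 + 1/L) = 1.174 + j13.22 Ω.
Step 4 — Series with R1: Z_total = R1 + (R2 || L) = 31.57 + j13.22 Ω = 34.23∠22.7° Ω.
Step 5 — Power factor: PF = cos(φ) = Re(Z)/|Z| = 31.5736/34.2281 = 0.9224.
Step 6 — Type: Im(Z) = 13.22 ⇒ lagging (phase φ = 22.7°).

PF = 0.9224 (lagging, φ = 22.7°)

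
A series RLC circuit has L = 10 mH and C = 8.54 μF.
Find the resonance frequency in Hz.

Step 1 — Resonance condition Im(Z)=0 gives ω₀ = 1/√(LC).
Step 2 — ω₀ = 1/√(0.01·8.54e-06) = 3422 rad/s.
Step 3 — f₀ = ω₀/(2π) = 544.6 Hz.

f₀ = 544.6 Hz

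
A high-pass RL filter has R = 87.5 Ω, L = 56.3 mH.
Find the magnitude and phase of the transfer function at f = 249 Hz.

Step 1 — Angular frequency: ω = 2π·249 = 1565 rad/s.
Step 2 — Transfer function: H(jω) = jωL/(R + jωL).
Step 3 — Numerator jωL = j·88.08; denominator R + jωL = 87.5 + j88.08.
Step 4 — H = 0.5033 + j0.5.
Step 5 — Magnitude: |H| = 0.7094 (-3.0 dB); phase: φ = 44.8°.

|H| = 0.7094 (-3.0 dB), φ = 44.8°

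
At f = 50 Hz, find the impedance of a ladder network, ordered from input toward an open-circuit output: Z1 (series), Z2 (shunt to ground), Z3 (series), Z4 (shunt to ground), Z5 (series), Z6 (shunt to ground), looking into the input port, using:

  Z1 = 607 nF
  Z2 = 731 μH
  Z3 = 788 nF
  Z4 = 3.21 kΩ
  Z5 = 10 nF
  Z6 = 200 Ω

Step 1 — Angular frequency: ω = 2π·f = 2π·50 = 314.2 rad/s.
Step 2 — Component impedances:
  Z1: Z = 1/(jωC) = -j/(ω·C) = 0 - j5244 Ω
  Z2: Z = jωL = j·314.2·0.000731 = 0 + j0.2297 Ω
  Z3: Z = 1/(jωC) = -j/(ω·C) = 0 - j4039 Ω
  Z4: Z = R = 3210 Ω
  Z5: Z = 1/(jωC) = -j/(ω·C) = 0 - j3.183e+05 Ω
  Z6: Z = R = 200 Ω
Step 3 — Ladder network (open output): work backward from the far end, alternating series and parallel combinations. Z_in = 6.297e-06 - j5244 Ω = 5244∠-90.0° Ω.

Z = 6.297e-06 - j5244 Ω = 5244∠-90.0° Ω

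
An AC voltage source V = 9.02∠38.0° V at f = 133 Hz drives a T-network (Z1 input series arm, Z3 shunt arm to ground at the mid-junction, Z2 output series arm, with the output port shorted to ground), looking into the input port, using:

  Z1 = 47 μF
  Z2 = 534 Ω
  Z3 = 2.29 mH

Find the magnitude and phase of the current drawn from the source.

Step 1 — Angular frequency: ω = 2π·f = 2π·133 = 835.7 rad/s.
Step 2 — Component impedances:
  Z1: Z = 1/(jωC) = -j/(ω·C) = 0 - j25.46 Ω
  Z2: Z = R = 534 Ω
  Z3: Z = jωL = j·835.7·0.00229 = 0 + j1.914 Ω
Step 3 — With the output port shorted to ground, the output series arm Z2 runs from the junction to ground; the shunt arm Z3 also runs from the junction to ground. They appear in parallel: Z3 || Z2 = 0.006858 + j1.914 Ω.
Step 4 — Series with input arm Z1: Z_in = Z1 + (Z3 || Z2) = 0.006858 - j23.55 Ω = 23.55∠-90.0° Ω.
Step 5 — Source phasor: V = 9.02∠38.0° V = 7.108 + j5.553 V.
Step 6 — Ohm's law: I = V / Z_total = (7.108 + j5.553) / (0.006858 - j23.55) = -0.2357 + j0.3019 A.
Step 7 — Convert to polar: |I| = 0.3831 A, ∠I = 128.0°.

I = 0.3831∠128.0° A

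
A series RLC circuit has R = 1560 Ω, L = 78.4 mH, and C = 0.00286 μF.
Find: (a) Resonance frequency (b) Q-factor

Step 1 — Resonance condition Im(Z)=0 gives ω₀ = 1/√(LC).
Step 2 — ω₀ = 1/√(0.0784·2.86e-09) = 6.678e+04 rad/s.
Step 3 — f₀ = ω₀/(2π) = 1.063e+04 Hz.
Step 4 — Series Q: Q = ω₀L/R = 6.678e+04·0.0784/1560 = 3.356.

(a) f₀ = 1.063e+04 Hz  (b) Q = 3.356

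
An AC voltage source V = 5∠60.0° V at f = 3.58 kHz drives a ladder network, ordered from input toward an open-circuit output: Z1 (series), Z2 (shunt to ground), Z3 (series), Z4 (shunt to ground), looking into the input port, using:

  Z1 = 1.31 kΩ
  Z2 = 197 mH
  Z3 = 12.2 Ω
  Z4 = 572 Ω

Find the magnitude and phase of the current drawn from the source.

Step 1 — Angular frequency: ω = 2π·f = 2π·3580 = 2.249e+04 rad/s.
Step 2 — Component impedances:
  Z1: Z = R = 1310 Ω
  Z2: Z = jωL = j·2.249e+04·0.197 = 0 + j4431 Ω
  Z3: Z = R = 12.2 Ω
  Z4: Z = R = 572 Ω
Step 3 — Ladder network (open output): work backward from the far end, alternating series and parallel combinations. Z_in = 1884 + j75.7 Ω = 1886∠2.3° Ω.
Step 4 — Source phasor: V = 5∠60.0° V = 2.5 + j4.33 V.
Step 5 — Ohm's law: I = V / Z_total = (2.5 + j4.33) / (1884 + j75.7) = 0.001417 + j0.002241 A.
Step 6 — Convert to polar: |I| = 0.002651 A, ∠I = 57.7°.

I = 0.002651∠57.7° A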